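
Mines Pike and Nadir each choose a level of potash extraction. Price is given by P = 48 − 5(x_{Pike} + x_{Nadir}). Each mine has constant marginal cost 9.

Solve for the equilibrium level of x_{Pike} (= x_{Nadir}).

2.6

Mine Pike's profit: π = x_{Pike}(48 − 5(x_{Pike} + x_{Nadir})) − 9x_{Pike}.
∂π/∂x_{Pike} = 39 − 10x_{Pike} − 5x_{Nadir} = 0, so x_{Pike} = 3.9 − 0.5x_{Nadir}.
Setting x_{Pike} = x_{Nadir} in the reaction function: x_{Pike} = 3.9 − 0.5x_{Pike}, so x_{Pike} = 3.9 / 1.5 = 2.6.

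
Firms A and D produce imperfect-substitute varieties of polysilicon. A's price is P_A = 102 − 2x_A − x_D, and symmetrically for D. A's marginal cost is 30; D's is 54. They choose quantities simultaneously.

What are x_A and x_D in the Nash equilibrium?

16, 8

Firm A's profit: π = x_A(102 − 2x_A − x_D) − 30x_A.
∂π/∂x_A = 72 − 4x_A − x_D = 0 ⇒ x_A = 18 − 0.25x_D.
Similarly x_D = 12 − 0.25x_A.
Solving the two reaction functions simultaneously: (1 − (−0.25)(−0.25))x_A = 18 − 0.25·12, so 0.9375x_A = 15 and x_A = 16.
Then x_D = 12 − 0.25·16 = 8.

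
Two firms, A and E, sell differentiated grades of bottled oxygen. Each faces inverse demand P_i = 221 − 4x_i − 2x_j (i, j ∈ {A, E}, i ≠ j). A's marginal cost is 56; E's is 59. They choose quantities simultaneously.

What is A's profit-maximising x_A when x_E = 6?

Firm A's profit: π = x_A(221 − 4x_A − 2x_E) − 56x_A.
∂π/∂x_A = 165 − 8x_A − 2x_E = 0 ⇒ x_A = 20.625 − 0.25x_E.
At x_E = 6: x_A = 20.625 − 0.25·6 = 19.125.

19.125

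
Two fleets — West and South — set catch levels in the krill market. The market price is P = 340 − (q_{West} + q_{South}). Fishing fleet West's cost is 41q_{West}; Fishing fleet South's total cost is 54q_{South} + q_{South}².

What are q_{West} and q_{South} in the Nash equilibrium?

Fishing fleet West's profit: π = q_{West}(340 − (q_{West} + q_{South})) − 41q_{West}.
∂π/∂q_{West} = 299 − 2q_{West} − q_{South} = 0, so q_{West} = 149.5 − 0.5q_{South}.
For South: ∂π/∂q_{South} = 286 − 4q_{South} − q_{West} = 0 ⇒ q_{South} = 71.5 − 0.25q_{West}.
Plugging q_{South} into West's best response: q_{West} = 149.5 − 0.5(71.5 − 0.25q_{West}) ⇒ 0.875q_{West} = 113.75, so q_{West} = 130.
Then q_{South} = 71.5 − 0.25·130 = 39.

130, 39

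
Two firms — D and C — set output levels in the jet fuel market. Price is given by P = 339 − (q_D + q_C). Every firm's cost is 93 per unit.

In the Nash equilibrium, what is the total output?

Firm D's profit: π = q_D(339 − (q_D + q_C)) − 93q_D.
∂π/∂q_D = 246 − 2q_D − q_C = 0, so q_D = 123 − 0.5q_C.
The game is symmetric, so in equilibrium q_C = q_D: the reaction function gives 1.5q_D = 123, hence q_D = 82.
Total output: 82 + 82 = 164.

164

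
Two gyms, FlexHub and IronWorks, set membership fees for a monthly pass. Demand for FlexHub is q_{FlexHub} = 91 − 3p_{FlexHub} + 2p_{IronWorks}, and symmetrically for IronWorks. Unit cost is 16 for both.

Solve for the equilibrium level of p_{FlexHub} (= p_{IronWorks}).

FlexHub's profit: π = (p_{FlexHub} − 16)(91 − 3p_{FlexHub} + 2p_{IronWorks}).
∂π/∂p_{FlexHub} = 139 − 6p_{FlexHub} + 2p_{IronWorks} = 0 ⇒ p_{FlexHub} = 139/6 + (1/3)p_{IronWorks}.
By symmetry p_{IronWorks} = p_{FlexHub}; substituting into the reaction function, (2/3)p_{FlexHub} = 139/6 and p_{FlexHub} = 34.75.

34.75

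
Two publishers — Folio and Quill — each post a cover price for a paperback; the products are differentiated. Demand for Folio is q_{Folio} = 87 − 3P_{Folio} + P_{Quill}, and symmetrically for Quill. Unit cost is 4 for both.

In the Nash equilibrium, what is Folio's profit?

748.92

Folio's profit: π = (P_{Folio} − 4)(87 − 3P_{Folio} + P_{Quill}).
∂π/∂P_{Folio} = 99 − 6P_{Folio} + P_{Quill} = 0 ⇒ P_{Folio} = 16.5 + (1/6)P_{Quill}.
By symmetry P_{Quill} = P_{Folio}; substituting into the reaction function, (5/6)P_{Folio} = 16.5 and P_{Folio} = 19.8.
q_{Folio} = 87 − 3·19.8 + 19.8 = 47.4.
Profit = (19.8 − 4)·47.4 = 748.92.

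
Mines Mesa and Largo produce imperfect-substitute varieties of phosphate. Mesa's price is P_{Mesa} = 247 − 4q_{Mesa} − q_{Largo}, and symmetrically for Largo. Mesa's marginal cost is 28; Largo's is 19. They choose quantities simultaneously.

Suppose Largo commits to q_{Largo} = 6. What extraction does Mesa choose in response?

Mine Mesa's profit: π = q_{Mesa}(247 − 4q_{Mesa} − q_{Largo}) − 28q_{Mesa}.
∂π/∂q_{Mesa} = 219 − 8q_{Mesa} − q_{Largo} = 0 ⇒ q_{Mesa} = 27.375 − 0.125q_{Largo}.
At q_{Largo} = 6: q_{Mesa} = 27.375 − 0.125·6 = 26.625.

26.625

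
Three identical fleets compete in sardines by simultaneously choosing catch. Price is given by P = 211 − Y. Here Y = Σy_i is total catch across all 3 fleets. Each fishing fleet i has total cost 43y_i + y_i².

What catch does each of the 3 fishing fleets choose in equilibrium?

28

A representative fishing fleet's profit is π_i = y_i(211 − Y) − 43y_i − y_i², with Y = y_i + Σ_{j≠i} y_j.
First-order condition: 168 − 4y_i − Σ_{j≠i} y_j = 0.
With identical fishing fleets, set every y_j = y: then 168 − 4y − 2y = 0, i.e. y = 168/6 = 28.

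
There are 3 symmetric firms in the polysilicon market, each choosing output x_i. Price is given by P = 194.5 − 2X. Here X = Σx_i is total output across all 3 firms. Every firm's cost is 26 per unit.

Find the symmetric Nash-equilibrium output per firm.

A representative firm's profit is π_i = x_i(194.5 − 2X) − 26x_i, with X = x_i + Σ_{j≠i} x_j.
First-order condition: 168.5 − 4x_i − 2Σ_{j≠i} x_j = 0.
In a symmetric equilibrium every firm chooses the same x, so Σ_{j≠i} x_j = 2x. The condition becomes 168.5 − 8x = 0, giving x = 168.5/8 = 21.0625.

21.0625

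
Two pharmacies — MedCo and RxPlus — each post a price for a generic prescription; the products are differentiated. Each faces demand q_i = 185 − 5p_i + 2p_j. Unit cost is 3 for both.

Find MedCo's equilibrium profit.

2420

MedCo's profit: π = (p_{MedCo} − 3)(185 − 5p_{MedCo} + 2p_{RxPlus}).
∂π/∂p_{MedCo} = 200 − 10p_{MedCo} + 2p_{RxPlus} = 0 ⇒ p_{MedCo} = 20 + 0.2p_{RxPlus}.
Setting p_{MedCo} = p_{RxPlus} in the reaction function: p_{MedCo} = 20 + 0.2p_{MedCo}, so p_{MedCo} = 20 / 0.8 = 25.
q_{MedCo} = 185 − 5·25 + 2·25 = 110.
Profit = (25 − 3)·110 = 2420.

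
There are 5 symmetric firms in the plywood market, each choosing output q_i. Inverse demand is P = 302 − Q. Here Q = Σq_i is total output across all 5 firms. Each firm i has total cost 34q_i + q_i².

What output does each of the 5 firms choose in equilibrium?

A representative firm's profit is π_i = q_i(302 − Q) − 34q_i − q_i², with Q = q_i + Σ_{j≠i} q_j.
First-order condition: 268 − 4q_i − Σ_{j≠i} q_j = 0.
With identical firms, set every q_j = q: then 268 − 4q − 4q = 0, i.e. q = 268/8 = 33.5.

33.5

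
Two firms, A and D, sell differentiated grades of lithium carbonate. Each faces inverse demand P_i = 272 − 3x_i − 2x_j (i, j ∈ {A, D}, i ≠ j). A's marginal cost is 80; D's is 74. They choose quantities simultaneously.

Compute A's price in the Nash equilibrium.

150.875

Firm A's profit: π = x_A(272 − 3x_A − 2x_D) − 80x_A.
∂π/∂x_A = 192 − 6x_A − 2x_D = 0 ⇒ x_A = 32 − (1/3)x_D.
Similarly x_D = 33 − (1/3)x_A.
Solving the two reaction functions simultaneously: (1 − (−1/3)(−1/3))x_A = 32 − (1/3)·33, so (8/9)x_A = 21 and x_A = 23.625.
Then x_D = 33 − (1/3)·23.625 = 25.125.
P_A = 272 − 3·23.625 − 2·25.125 = 150.875.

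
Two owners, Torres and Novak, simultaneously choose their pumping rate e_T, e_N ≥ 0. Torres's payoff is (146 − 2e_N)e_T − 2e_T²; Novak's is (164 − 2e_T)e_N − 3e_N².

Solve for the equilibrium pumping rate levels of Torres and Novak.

Expanding Torres's payoff: 146e_T − 2e_Ne_T − 2e_T².
∂π/∂e_T = 146 − 2e_N − 4e_T = 0, so e_T = 36.5 − 0.5e_N.
Likewise for Novak: e_N = 82/3 − (1/3)e_T.
Plugging e_N into Torres's best response: e_T = 36.5 − 0.5(82/3 − (1/3)e_T) ⇒ (5/6)e_T = 137/6, so e_T = 27.4.
Then e_N = 82/3 − (1/3)·27.4 = 18.2.

27.4, 18.2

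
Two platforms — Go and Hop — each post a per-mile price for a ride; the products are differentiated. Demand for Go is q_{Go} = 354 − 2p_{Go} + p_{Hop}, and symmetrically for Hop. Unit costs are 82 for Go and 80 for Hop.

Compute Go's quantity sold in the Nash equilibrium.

Go's profit: π = (p_{Go} − 82)(354 − 2p_{Go} + p_{Hop}).
∂π/∂p_{Go} = 518 − 4p_{Go} + p_{Hop} = 0 ⇒ p_{Go} = 129.5 + 0.25p_{Hop}.
Similarly p_{Hop} = 128.5 + 0.25p_{Go}.
Plugging p_{Hop} into Go's best response: p_{Go} = 129.5 + 0.25(128.5 + 0.25p_{Go}) ⇒ 0.9375p_{Go} = 161.625, so p_{Go} = 172.4.
Then p_{Hop} = 128.5 + 0.25·172.4 = 171.6.
q_{Go} = 354 − 2·172.4 + 171.6 = 180.8.

180.8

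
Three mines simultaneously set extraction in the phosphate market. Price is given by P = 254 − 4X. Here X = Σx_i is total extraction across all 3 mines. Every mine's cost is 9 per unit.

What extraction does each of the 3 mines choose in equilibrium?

A representative mine's profit is π_i = x_i(254 − 4X) − 9x_i, with X = x_i + Σ_{j≠i} x_j.
First-order condition: 245 − 8x_i − 4Σ_{j≠i} x_j = 0.
With identical mines, set every x_j = x: then 245 − 8x − 8x = 0, i.e. x = 245/16 = 15.3125.

15.3125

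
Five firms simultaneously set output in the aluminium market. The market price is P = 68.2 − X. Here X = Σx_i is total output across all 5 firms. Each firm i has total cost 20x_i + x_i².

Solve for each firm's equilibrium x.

A representative firm's profit is π_i = x_i(68.2 − X) − 20x_i − x_i², with X = x_i + Σ_{j≠i} x_j.
First-order condition: 48.2 − 4x_i − Σ_{j≠i} x_j = 0.
Imposing symmetry (x_j = x for all j) turns Σ_{j≠i} x_j into 4x, so 48.2 = 8x and x = 6.025.

6.025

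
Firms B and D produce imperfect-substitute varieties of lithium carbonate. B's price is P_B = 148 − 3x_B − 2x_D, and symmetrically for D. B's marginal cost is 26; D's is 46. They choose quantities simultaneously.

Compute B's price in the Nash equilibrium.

Firm B's profit: π = x_B(148 − 3x_B − 2x_D) − 26x_B.
∂π/∂x_B = 122 − 6x_B − 2x_D = 0 ⇒ x_B = 61/3 − (1/3)x_D.
Similarly x_D = 17 − (1/3)x_B.
Substituting the second reaction function into the first: x_B = 61/3 − (1/3)(17 − (1/3)x_B), which gives (8/9)x_B = 44/3 ⇒ x_B = 16.5.
Then x_D = 17 − (1/3)·16.5 = 11.5.
P_B = 148 − 3·16.5 − 2·11.5 = 75.5.

75.5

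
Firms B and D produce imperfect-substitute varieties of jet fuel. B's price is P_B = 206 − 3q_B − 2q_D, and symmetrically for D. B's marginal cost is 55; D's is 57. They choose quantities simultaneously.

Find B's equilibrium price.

112

Firm B's profit: π = q_B(206 − 3q_B − 2q_D) − 55q_B.
∂π/∂q_B = 151 − 6q_B − 2q_D = 0 ⇒ q_B = 151/6 − (1/3)q_D.
Similarly q_D = 149/6 − (1/3)q_B.
Solving the two reaction functions simultaneously: (1 − (−1/3)(−1/3))q_B = 151/6 − (1/3)·(149/6), so (8/9)q_B = 152/9 and q_B = 19.
Then q_D = 149/6 − (1/3)·19 = 18.5.
P_B = 206 − 3·19 − 2·18.5 = 112.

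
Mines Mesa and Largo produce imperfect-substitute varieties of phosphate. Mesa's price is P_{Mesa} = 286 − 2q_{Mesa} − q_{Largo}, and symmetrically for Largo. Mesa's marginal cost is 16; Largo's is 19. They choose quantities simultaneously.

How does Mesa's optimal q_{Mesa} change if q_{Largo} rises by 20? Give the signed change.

Mine Mesa's profit: π = q_{Mesa}(286 − 2q_{Mesa} − q_{Largo}) − 16q_{Mesa}.
∂π/∂q_{Mesa} = 270 − 4q_{Mesa} − q_{Largo} = 0 ⇒ q_{Mesa} = 67.5 − 0.25q_{Largo}.
The reaction-function slope is −0.25, so a 20-unit rise in q_{Largo} moves q_{Mesa} by −0.25 × 20 = −5. Mesa's best response falls — the actions are strategic substitutes.

-5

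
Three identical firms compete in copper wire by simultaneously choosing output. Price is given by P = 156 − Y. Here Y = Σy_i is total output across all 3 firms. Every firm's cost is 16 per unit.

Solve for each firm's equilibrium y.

35

A representative firm's profit is π_i = y_i(156 − Y) − 16y_i, with Y = y_i + Σ_{j≠i} y_j.
First-order condition: 140 − 2y_i − Σ_{j≠i} y_j = 0.
Imposing symmetry (y_j = y for all j) turns Σ_{j≠i} y_j into 2y, so 140 = 4y and y = 35.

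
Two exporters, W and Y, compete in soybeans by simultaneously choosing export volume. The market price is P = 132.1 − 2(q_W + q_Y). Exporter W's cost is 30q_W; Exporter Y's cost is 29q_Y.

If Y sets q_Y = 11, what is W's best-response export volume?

20.025

Exporter W's profit: π = q_W(132.1 − 2(q_W + q_Y)) − 30q_W.
∂π/∂q_W = 102.1 − 4q_W − 2q_Y = 0, so q_W = 25.525 − 0.5q_Y.
At q_Y = 11: q_W = 25.525 − 0.5·11 = 20.025.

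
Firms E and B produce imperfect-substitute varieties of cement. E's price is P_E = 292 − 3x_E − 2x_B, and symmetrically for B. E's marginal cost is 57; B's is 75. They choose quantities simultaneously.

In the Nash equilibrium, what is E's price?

148.5

Firm E's profit: π = x_E(292 − 3x_E − 2x_B) − 57x_E.
∂π/∂x_E = 235 − 6x_E − 2x_B = 0 ⇒ x_E = 235/6 − (1/3)x_B.
Similarly x_B = 217/6 − (1/3)x_E.
Plugging x_B into E's best response: x_E = 235/6 − (1/3)(217/6 − (1/3)x_E) ⇒ (8/9)x_E = 244/9, so x_E = 30.5.
Then x_B = 217/6 − (1/3)·30.5 = 26.
P_E = 292 − 3·30.5 − 2·26 = 148.5.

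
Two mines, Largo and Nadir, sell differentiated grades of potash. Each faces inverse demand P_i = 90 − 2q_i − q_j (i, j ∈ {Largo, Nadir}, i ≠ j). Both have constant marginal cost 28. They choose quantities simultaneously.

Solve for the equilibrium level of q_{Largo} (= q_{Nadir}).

Mine Largo's profit: π = q_{Largo}(90 − 2q_{Largo} − q_{Nadir}) − 28q_{Largo}.
∂π/∂q_{Largo} = 62 − 4q_{Largo} − q_{Nadir} = 0 ⇒ q_{Largo} = 15.5 − 0.25q_{Nadir}.
Setting q_{Largo} = q_{Nadir} in the reaction function: q_{Largo} = 15.5 − 0.25q_{Largo}, so q_{Largo} = 15.5 / 1.25 = 12.4.

12.4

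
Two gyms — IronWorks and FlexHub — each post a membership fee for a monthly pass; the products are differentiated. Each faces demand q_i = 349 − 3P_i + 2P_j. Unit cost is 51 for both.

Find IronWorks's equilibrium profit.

IronWorks's profit: π = (P_{IronWorks} − 51)(349 − 3P_{IronWorks} + 2P_{FlexHub}).
∂π/∂P_{IronWorks} = 502 − 6P_{IronWorks} + 2P_{FlexHub} = 0 ⇒ P_{IronWorks} = 251/3 + (1/3)P_{FlexHub}.
Setting P_{IronWorks} = P_{FlexHub} in the reaction function: P_{IronWorks} = 251/3 + (1/3)P_{IronWorks}, so P_{IronWorks} = (251/3) / (2/3) = 125.5.
q_{IronWorks} = 349 − 3·125.5 + 2·125.5 = 223.5.
Profit = (125.5 − 51)·223.5 = 16650.75.

16650.75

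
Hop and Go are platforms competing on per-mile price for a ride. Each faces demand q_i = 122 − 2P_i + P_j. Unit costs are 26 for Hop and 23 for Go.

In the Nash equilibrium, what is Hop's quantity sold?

Hop's profit: π = (P_{Hop} − 26)(122 − 2P_{Hop} + P_{Go}).
∂π/∂P_{Hop} = 174 − 4P_{Hop} + P_{Go} = 0 ⇒ P_{Hop} = 43.5 + 0.25P_{Go}.
Similarly P_{Go} = 42 + 0.25P_{Hop}.
Substituting the second reaction function into the first: P_{Hop} = 43.5 + 0.25(42 + 0.25P_{Hop}), which gives 0.9375P_{Hop} = 54 ⇒ P_{Hop} = 57.6.
Then P_{Go} = 42 + 0.25·57.6 = 56.4.
q_{Hop} = 122 − 2·57.6 + 56.4 = 63.2.

63.2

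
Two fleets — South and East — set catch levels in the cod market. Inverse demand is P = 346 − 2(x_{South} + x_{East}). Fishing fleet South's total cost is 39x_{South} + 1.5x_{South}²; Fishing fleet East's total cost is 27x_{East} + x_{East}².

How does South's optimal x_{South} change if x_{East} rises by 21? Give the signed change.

-6

Fishing fleet South's profit: π = x_{South}(346 − 2(x_{South} + x_{East})) − 39x_{South} − 1.5x_{South}².
∂π/∂x_{South} = 307 − 7x_{South} − 2x_{East} = 0, so x_{South} = 307/7 − (2/7)x_{East}.
The reaction-function slope is −2/7, so a 21-unit rise in x_{East} moves x_{South} by −2/7 × 21 = −6. South's best response falls — the actions are strategic substitutes.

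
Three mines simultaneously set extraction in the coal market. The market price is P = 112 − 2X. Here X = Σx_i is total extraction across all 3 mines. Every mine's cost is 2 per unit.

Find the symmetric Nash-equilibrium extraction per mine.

13.75

A representative mine's profit is π_i = x_i(112 − 2X) − 2x_i, with X = x_i + Σ_{j≠i} x_j.
First-order condition: 110 − 4x_i − 2Σ_{j≠i} x_j = 0.
With identical mines, set every x_j = x: then 110 − 4x − 4x = 0, i.e. x = 110/8 = 13.75.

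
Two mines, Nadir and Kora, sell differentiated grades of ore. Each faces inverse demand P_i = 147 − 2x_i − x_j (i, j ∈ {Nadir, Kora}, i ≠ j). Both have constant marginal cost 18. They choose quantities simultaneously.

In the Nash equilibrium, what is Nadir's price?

Mine Nadir's profit: π = x_{Nadir}(147 − 2x_{Nadir} − x_{Kora}) − 18x_{Nadir}.
∂π/∂x_{Nadir} = 129 − 4x_{Nadir} − x_{Kora} = 0 ⇒ x_{Nadir} = 32.25 − 0.25x_{Kora}.
The game is symmetric, so in equilibrium x_{Kora} = x_{Nadir}: the reaction function gives 1.25x_{Nadir} = 32.25, hence x_{Nadir} = 25.8.
P_{Nadir} = 147 − 2·25.8 − 25.8 = 69.6.

69.6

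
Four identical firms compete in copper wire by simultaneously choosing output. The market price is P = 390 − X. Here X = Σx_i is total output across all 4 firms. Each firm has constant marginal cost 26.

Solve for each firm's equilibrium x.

A representative firm's profit is π_i = x_i(390 − X) − 26x_i, with X = x_i + Σ_{j≠i} x_j.
First-order condition: 364 − 2x_i − Σ_{j≠i} x_j = 0.
In a symmetric equilibrium every firm chooses the same x, so Σ_{j≠i} x_j = 3x. The condition becomes 364 − 5x = 0, giving x = 364/5 = 72.8.

72.8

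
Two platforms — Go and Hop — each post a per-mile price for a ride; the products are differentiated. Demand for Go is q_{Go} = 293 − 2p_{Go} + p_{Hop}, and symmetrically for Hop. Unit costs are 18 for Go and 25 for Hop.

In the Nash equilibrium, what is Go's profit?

Go's profit: π = (p_{Go} − 18)(293 − 2p_{Go} + p_{Hop}).
∂π/∂p_{Go} = 329 − 4p_{Go} + p_{Hop} = 0 ⇒ p_{Go} = 82.25 + 0.25p_{Hop}.
Similarly p_{Hop} = 85.75 + 0.25p_{Go}.
Plugging p_{Hop} into Go's best response: p_{Go} = 82.25 + 0.25(85.75 + 0.25p_{Go}) ⇒ 0.9375p_{Go} = 103.6875, so p_{Go} = 110.6.
Then p_{Hop} = 85.75 + 0.25·110.6 = 113.4.
q_{Go} = 293 − 2·110.6 + 113.4 = 185.2.
Profit = (110.6 − 18)·185.2 = 17149.52.

17149.52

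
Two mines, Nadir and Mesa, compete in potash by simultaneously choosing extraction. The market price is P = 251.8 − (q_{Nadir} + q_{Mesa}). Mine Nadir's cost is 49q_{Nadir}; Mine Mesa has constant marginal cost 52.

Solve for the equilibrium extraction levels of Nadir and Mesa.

Mine Nadir's profit: π = q_{Nadir}(251.8 − (q_{Nadir} + q_{Mesa})) − 49q_{Nadir}.
∂π/∂q_{Nadir} = 202.8 − 2q_{Nadir} − q_{Mesa} = 0, so q_{Nadir} = 101.4 − 0.5q_{Mesa}.
By the same steps for Mesa: q_{Mesa} = 99.9 − 0.5q_{Nadir}.
Solving the two reaction functions simultaneously: (1 − (−0.5)(−0.5))q_{Nadir} = 101.4 − 0.5·99.9, so 0.75q_{Nadir} = 51.45 and q_{Nadir} = 68.6.
Then q_{Mesa} = 99.9 − 0.5·68.6 = 65.6.

68.6, 65.6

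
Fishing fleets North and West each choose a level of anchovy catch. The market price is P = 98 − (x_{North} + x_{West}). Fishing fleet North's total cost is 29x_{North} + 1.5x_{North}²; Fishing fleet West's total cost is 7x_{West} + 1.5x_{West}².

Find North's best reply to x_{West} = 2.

Fishing fleet North's profit: π = x_{North}(98 − (x_{North} + x_{West})) − 29x_{North} − 1.5x_{North}².
∂π/∂x_{North} = 69 − 5x_{North} − x_{West} = 0, so x_{North} = 13.8 − 0.2x_{West}.
At x_{West} = 2: x_{North} = 13.8 − 0.2·2 = 13.4.

13.4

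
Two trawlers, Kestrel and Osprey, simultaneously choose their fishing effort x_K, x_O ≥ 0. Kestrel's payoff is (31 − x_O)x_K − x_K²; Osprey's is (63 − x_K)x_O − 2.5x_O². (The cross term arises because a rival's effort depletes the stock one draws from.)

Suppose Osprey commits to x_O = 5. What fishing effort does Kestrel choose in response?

Expanding Kestrel's payoff: 31x_K − x_Ox_K − x_K².
∂π/∂x_K = 31 − x_O − 2x_K = 0, so x_K = 15.5 − 0.5x_O.
At x_O = 5: x_K = 15.5 − 0.5·5 = 13.

13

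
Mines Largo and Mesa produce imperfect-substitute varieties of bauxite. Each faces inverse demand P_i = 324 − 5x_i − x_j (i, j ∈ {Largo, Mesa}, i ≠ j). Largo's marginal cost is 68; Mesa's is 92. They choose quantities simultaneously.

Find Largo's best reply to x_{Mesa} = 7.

Mine Largo's profit: π = x_{Largo}(324 − 5x_{Largo} − x_{Mesa}) − 68x_{Largo}.
∂π/∂x_{Largo} = 256 − 10x_{Largo} − x_{Mesa} = 0 ⇒ x_{Largo} = 25.6 − 0.1x_{Mesa}.
At x_{Mesa} = 7: x_{Largo} = 25.6 − 0.1·7 = 24.9.

24.9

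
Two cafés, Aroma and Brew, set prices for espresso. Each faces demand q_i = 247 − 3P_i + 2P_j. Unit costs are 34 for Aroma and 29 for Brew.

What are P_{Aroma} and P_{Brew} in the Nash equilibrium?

86.3125, 84.4375

Aroma's profit: π = (P_{Aroma} − 34)(247 − 3P_{Aroma} + 2P_{Brew}).
∂π/∂P_{Aroma} = 349 − 6P_{Aroma} + 2P_{Brew} = 0 ⇒ P_{Aroma} = 349/6 + (1/3)P_{Brew}.
Similarly P_{Brew} = 167/3 + (1/3)P_{Aroma}.
Substituting the second reaction function into the first: P_{Aroma} = 349/6 + (1/3)(167/3 + (1/3)P_{Aroma}), which gives (8/9)P_{Aroma} = 1381/18 ⇒ P_{Aroma} = 86.3125.
Then P_{Brew} = 167/3 + (1/3)·86.3125 = 84.4375.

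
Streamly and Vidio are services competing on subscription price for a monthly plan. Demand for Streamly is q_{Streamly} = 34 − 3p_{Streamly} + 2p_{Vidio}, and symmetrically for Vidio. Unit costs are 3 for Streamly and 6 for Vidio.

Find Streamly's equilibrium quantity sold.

Streamly's profit: π = (p_{Streamly} − 3)(34 − 3p_{Streamly} + 2p_{Vidio}).
∂π/∂p_{Streamly} = 43 − 6p_{Streamly} + 2p_{Vidio} = 0 ⇒ p_{Streamly} = 43/6 + (1/3)p_{Vidio}.
Similarly p_{Vidio} = 26/3 + (1/3)p_{Streamly}.
Solving the two reaction functions simultaneously: (1 − (1/3)(1/3))p_{Streamly} = 43/6 + (1/3)·(26/3), so (8/9)p_{Streamly} = 181/18 and p_{Streamly} = 11.3125.
Then p_{Vidio} = 26/3 + (1/3)·11.3125 = 12.4375.
q_{Streamly} = 34 − 3·11.3125 + 2·12.4375 = 24.9375.

24.9375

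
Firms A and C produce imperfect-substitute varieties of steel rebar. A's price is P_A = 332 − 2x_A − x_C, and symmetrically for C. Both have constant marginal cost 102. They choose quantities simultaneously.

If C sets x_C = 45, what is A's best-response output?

Firm A's profit: π = x_A(332 − 2x_A − x_C) − 102x_A.
∂π/∂x_A = 230 − 4x_A − x_C = 0 ⇒ x_A = 57.5 − 0.25x_C.
At x_C = 45: x_A = 57.5 − 0.25·45 = 46.25.

46.25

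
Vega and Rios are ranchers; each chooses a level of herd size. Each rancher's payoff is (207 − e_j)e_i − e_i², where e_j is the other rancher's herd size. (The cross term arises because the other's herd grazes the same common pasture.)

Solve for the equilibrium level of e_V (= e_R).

69

Vega's payoff is (207 − e_R)e_V − e_V².
∂π/∂e_V = 207 − e_R − 2e_V = 0, so e_V = 103.5 − 0.5e_R.
The game is symmetric, so in equilibrium e_R = e_V: the reaction function gives 1.5e_V = 103.5, hence e_V = 69.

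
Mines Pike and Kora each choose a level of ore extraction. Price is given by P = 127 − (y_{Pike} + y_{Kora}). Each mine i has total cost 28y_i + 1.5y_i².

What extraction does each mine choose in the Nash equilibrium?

Mine Pike's profit: π = y_{Pike}(127 − (y_{Pike} + y_{Kora})) − 28y_{Pike} − 1.5y_{Pike}².
∂π/∂y_{Pike} = 99 − 5y_{Pike} − y_{Kora} = 0, so y_{Pike} = 19.8 − 0.2y_{Kora}.
Setting y_{Pike} = y_{Kora} in the reaction function: y_{Pike} = 19.8 − 0.2y_{Pike}, so y_{Pike} = 19.8 / 1.2 = 16.5.

16.5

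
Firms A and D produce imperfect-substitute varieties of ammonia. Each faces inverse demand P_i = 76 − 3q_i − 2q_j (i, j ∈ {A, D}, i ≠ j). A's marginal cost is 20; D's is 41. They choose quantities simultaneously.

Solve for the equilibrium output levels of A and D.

Firm A's profit: π = q_A(76 − 3q_A − 2q_D) − 20q_A.
∂π/∂q_A = 56 − 6q_A − 2q_D = 0 ⇒ q_A = 28/3 − (1/3)q_D.
Similarly q_D = 35/6 − (1/3)q_A.
Plugging q_D into A's best response: q_A = 28/3 − (1/3)(35/6 − (1/3)q_A) ⇒ (8/9)q_A = 133/18, so q_A = 8.3125.
Then q_D = 35/6 − (1/3)·8.3125 = 3.0625.

8.3125, 3.0625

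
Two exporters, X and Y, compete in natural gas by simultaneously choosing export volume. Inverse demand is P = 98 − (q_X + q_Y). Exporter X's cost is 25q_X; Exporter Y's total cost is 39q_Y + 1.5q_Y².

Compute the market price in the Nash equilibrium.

Exporter X's profit: π = q_X(98 − (q_X + q_Y)) − 25q_X.
∂π/∂q_X = 73 − 2q_X − q_Y = 0, so q_X = 36.5 − 0.5q_Y.
For Y: ∂π/∂q_Y = 59 − 5q_Y − q_X = 0 ⇒ q_Y = 11.8 − 0.2q_X.
Plugging q_Y into X's best response: q_X = 36.5 − 0.5(11.8 − 0.2q_X) ⇒ 0.9q_X = 30.6, so q_X = 34.
Then q_Y = 11.8 − 0.2·34 = 5.
Equilibrium price: P = 98 − 39 = 59.

59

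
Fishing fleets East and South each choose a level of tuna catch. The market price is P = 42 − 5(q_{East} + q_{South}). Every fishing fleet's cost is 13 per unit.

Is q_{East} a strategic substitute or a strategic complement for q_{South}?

Fishing fleet East's profit: π = q_{East}(42 − 5(q_{East} + q_{South})) − 13q_{East}.
∂π/∂q_{East} = 29 − 10q_{East} − 5q_{South} = 0, so q_{East} = 2.9 − 0.5q_{South}.
The best-response slope dq_{East}/dq_{South} = −0.5 < 0: the reaction function is downward-sloping, so the choices are strategic substitutes.

strategic substitutes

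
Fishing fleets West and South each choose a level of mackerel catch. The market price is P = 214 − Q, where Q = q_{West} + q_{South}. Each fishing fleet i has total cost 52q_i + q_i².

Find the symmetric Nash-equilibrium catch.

32.4

Fishing fleet West's profit: π = q_{West}(214 − (q_{West} + q_{South})) − 52q_{West} − q_{West}².
∂π/∂q_{West} = 162 − 4q_{West} − q_{South} = 0, so q_{West} = 40.5 − 0.25q_{South}.
The game is symmetric, so in equilibrium q_{South} = q_{West}: the reaction function gives 1.25q_{West} = 40.5, hence q_{West} = 32.4.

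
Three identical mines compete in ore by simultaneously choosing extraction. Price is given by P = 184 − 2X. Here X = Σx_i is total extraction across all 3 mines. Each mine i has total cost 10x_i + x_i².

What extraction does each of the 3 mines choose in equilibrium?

17.4

A representative mine's profit is π_i = x_i(184 − 2X) − 10x_i − x_i², with X = x_i + Σ_{j≠i} x_j.
First-order condition: 174 − 6x_i − 2Σ_{j≠i} x_j = 0.
In a symmetric equilibrium every mine chooses the same x, so Σ_{j≠i} x_j = 2x. The condition becomes 174 − 10x = 0, giving x = 174/10 = 17.4.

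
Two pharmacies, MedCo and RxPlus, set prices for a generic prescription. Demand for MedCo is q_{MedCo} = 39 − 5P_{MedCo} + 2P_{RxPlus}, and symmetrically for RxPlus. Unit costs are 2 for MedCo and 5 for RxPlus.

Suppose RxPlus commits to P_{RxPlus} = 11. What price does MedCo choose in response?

MedCo's profit: π = (P_{MedCo} − 2)(39 − 5P_{MedCo} + 2P_{RxPlus}).
∂π/∂P_{MedCo} = 49 − 10P_{MedCo} + 2P_{RxPlus} = 0 ⇒ P_{MedCo} = 4.9 + 0.2P_{RxPlus}.
At P_{RxPlus} = 11: P_{MedCo} = 4.9 + 0.2·11 = 7.1.

7.1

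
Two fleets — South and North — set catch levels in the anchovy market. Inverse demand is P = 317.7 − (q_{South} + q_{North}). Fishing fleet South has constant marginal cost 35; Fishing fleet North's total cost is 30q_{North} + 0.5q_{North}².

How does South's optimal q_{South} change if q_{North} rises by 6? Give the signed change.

Fishing fleet South's profit: π = q_{South}(317.7 − (q_{South} + q_{North})) − 35q_{South}.
∂π/∂q_{South} = 282.7 − 2q_{South} − q_{North} = 0, so q_{South} = 141.35 − 0.5q_{North}.
The reaction-function slope is −0.5, so a 6-unit rise in q_{North} moves q_{South} by −0.5 × 6 = −3. South's best response falls — the actions are strategic substitutes.

-3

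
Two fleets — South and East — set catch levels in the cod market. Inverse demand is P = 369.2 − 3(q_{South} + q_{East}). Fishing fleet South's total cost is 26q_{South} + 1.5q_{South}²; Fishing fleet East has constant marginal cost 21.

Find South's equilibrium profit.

2287.5848

Fishing fleet South's profit: π = q_{South}(369.2 − 3(q_{South} + q_{East})) − 26q_{South} − 1.5q_{South}².
∂π/∂q_{South} = 343.2 − 9q_{South} − 3q_{East} = 0, so q_{South} = 572/15 − (1/3)q_{East}.
For East: ∂π/∂q_{East} = 348.2 − 6q_{East} − 3q_{South} = 0 ⇒ q_{East} = 1741/30 − 0.5q_{South}.
Solving the two reaction functions simultaneously: (1 − (−1/3)(−0.5))q_{South} = 572/15 − (1/3)·(1741/30), so (5/6)q_{South} = 1691/90 and q_{South} = 1691/75.
Then q_{East} = 1741/30 − 0.5·(1691/75) = 46.76.
Price P = 369.2 − 3·(5198/75) = 161.28.
South's profit: (161.28 − 26)·(1691/75) − 1.5(1691/75)² = 2287.5848.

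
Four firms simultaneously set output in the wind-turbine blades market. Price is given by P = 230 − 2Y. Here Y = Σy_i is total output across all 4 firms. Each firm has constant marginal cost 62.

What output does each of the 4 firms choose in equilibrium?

A representative firm's profit is π_i = y_i(230 − 2Y) − 62y_i, with Y = y_i + Σ_{j≠i} y_j.
First-order condition: 168 − 4y_i − 2Σ_{j≠i} y_j = 0.
In a symmetric equilibrium every firm chooses the same y, so Σ_{j≠i} y_j = 3y. The condition becomes 168 − 10y = 0, giving y = 168/10 = 16.8.

16.8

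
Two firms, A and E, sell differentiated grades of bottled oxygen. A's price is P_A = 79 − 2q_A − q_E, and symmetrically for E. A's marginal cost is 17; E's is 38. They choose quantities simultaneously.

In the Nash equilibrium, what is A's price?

Firm A's profit: π = q_A(79 − 2q_A − q_E) − 17q_A.
∂π/∂q_A = 62 − 4q_A − q_E = 0 ⇒ q_A = 15.5 − 0.25q_E.
Similarly q_E = 10.25 − 0.25q_A.
Solving the two reaction functions simultaneously: (1 − (−0.25)(−0.25))q_A = 15.5 − 0.25·10.25, so 0.9375q_A = 12.9375 and q_A = 13.8.
Then q_E = 10.25 − 0.25·13.8 = 6.8.
P_A = 79 − 2·13.8 − 6.8 = 44.6.

44.6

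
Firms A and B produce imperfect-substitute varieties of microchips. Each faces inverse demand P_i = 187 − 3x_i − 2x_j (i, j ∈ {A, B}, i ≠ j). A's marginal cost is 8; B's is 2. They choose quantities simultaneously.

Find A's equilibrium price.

74

Firm A's profit: π = x_A(187 − 3x_A − 2x_B) − 8x_A.
∂π/∂x_A = 179 − 6x_A − 2x_B = 0 ⇒ x_A = 179/6 − (1/3)x_B.
Similarly x_B = 185/6 − (1/3)x_A.
Substituting the second reaction function into the first: x_A = 179/6 − (1/3)(185/6 − (1/3)x_A), which gives (8/9)x_A = 176/9 ⇒ x_A = 22.
Then x_B = 185/6 − (1/3)·22 = 23.5.
P_A = 187 − 3·22 − 2·23.5 = 74.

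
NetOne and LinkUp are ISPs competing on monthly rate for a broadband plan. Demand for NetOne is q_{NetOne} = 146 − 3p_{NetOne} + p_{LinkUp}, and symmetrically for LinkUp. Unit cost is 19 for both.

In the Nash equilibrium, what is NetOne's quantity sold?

64.8

NetOne's profit: π = (p_{NetOne} − 19)(146 − 3p_{NetOne} + p_{LinkUp}).
∂π/∂p_{NetOne} = 203 − 6p_{NetOne} + p_{LinkUp} = 0 ⇒ p_{NetOne} = 203/6 + (1/6)p_{LinkUp}.
Setting p_{NetOne} = p_{LinkUp} in the reaction function: p_{NetOne} = 203/6 + (1/6)p_{NetOne}, so p_{NetOne} = (203/6) / (5/6) = 40.6.
q_{NetOne} = 146 − 3·40.6 + 40.6 = 64.8.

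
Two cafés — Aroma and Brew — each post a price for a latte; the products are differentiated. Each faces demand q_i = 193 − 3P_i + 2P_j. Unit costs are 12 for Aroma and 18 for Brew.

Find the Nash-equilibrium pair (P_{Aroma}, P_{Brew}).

58.375, 60.625

Aroma's profit: π = (P_{Aroma} − 12)(193 − 3P_{Aroma} + 2P_{Brew}).
∂π/∂P_{Aroma} = 229 − 6P_{Aroma} + 2P_{Brew} = 0 ⇒ P_{Aroma} = 229/6 + (1/3)P_{Brew}.
Similarly P_{Brew} = 247/6 + (1/3)P_{Aroma}.
Substituting the second reaction function into the first: P_{Aroma} = 229/6 + (1/3)(247/6 + (1/3)P_{Aroma}), which gives (8/9)P_{Aroma} = 467/9 ⇒ P_{Aroma} = 58.375.
Then P_{Brew} = 247/6 + (1/3)·58.375 = 60.625.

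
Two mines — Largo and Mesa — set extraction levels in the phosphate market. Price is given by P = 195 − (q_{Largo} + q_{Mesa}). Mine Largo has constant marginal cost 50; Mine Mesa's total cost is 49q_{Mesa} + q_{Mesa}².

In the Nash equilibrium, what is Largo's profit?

3844

Mine Largo's profit: π = q_{Largo}(195 − (q_{Largo} + q_{Mesa})) − 50q_{Largo}.
∂π/∂q_{Largo} = 145 − 2q_{Largo} − q_{Mesa} = 0, so q_{Largo} = 72.5 − 0.5q_{Mesa}.
For Mesa: ∂π/∂q_{Mesa} = 146 − 4q_{Mesa} − q_{Largo} = 0 ⇒ q_{Mesa} = 36.5 − 0.25q_{Largo}.
Substituting the second reaction function into the first: q_{Largo} = 72.5 − 0.5(36.5 − 0.25q_{Largo}), which gives 0.875q_{Largo} = 54.25 ⇒ q_{Largo} = 62.
Then q_{Mesa} = 36.5 − 0.25·62 = 21.
Price P = 195 − 83 = 112.
Largo's profit: (112 − 50)·62 = 3844.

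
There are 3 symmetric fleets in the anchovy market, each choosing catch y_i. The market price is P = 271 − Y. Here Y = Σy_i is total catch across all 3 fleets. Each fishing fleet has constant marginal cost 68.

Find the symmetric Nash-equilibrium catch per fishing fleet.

A representative fishing fleet's profit is π_i = y_i(271 − Y) − 68y_i, with Y = y_i + Σ_{j≠i} y_j.
First-order condition: 203 − 2y_i − Σ_{j≠i} y_j = 0.
In a symmetric equilibrium every fishing fleet chooses the same y, so Σ_{j≠i} y_j = 2y. The condition becomes 203 − 4y = 0, giving y = 203/4 = 50.75.

50.75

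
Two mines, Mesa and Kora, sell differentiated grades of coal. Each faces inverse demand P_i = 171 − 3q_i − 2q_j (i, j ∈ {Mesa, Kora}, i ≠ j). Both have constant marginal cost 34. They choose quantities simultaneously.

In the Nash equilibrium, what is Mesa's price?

85.375

Mine Mesa's profit: π = q_{Mesa}(171 − 3q_{Mesa} − 2q_{Kora}) − 34q_{Mesa}.
∂π/∂q_{Mesa} = 137 − 6q_{Mesa} − 2q_{Kora} = 0 ⇒ q_{Mesa} = 137/6 − (1/3)q_{Kora}.
The game is symmetric, so in equilibrium q_{Kora} = q_{Mesa}: the reaction function gives (4/3)q_{Mesa} = 137/6, hence q_{Mesa} = 17.125.
P_{Mesa} = 171 − 3·17.125 − 2·17.125 = 85.375.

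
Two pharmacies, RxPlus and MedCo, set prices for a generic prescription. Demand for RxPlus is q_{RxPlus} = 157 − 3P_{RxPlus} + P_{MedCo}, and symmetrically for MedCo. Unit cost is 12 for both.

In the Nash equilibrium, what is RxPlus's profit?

2122.68

RxPlus's profit: π = (P_{RxPlus} − 12)(157 − 3P_{RxPlus} + P_{MedCo}).
∂π/∂P_{RxPlus} = 193 − 6P_{RxPlus} + P_{MedCo} = 0 ⇒ P_{RxPlus} = 193/6 + (1/6)P_{MedCo}.
By symmetry P_{MedCo} = P_{RxPlus}; substituting into the reaction function, (5/6)P_{RxPlus} = 193/6 and P_{RxPlus} = 38.6.
q_{RxPlus} = 157 − 3·38.6 + 38.6 = 79.8.
Profit = (38.6 − 12)·79.8 = 2122.68.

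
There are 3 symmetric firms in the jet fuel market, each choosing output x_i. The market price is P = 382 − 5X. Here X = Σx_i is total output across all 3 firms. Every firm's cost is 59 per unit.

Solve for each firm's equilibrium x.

16.15

A representative firm's profit is π_i = x_i(382 − 5X) − 59x_i, with X = x_i + Σ_{j≠i} x_j.
First-order condition: 323 − 10x_i − 5Σ_{j≠i} x_j = 0.
Imposing symmetry (x_j = x for all j) turns Σ_{j≠i} x_j into 2x, so 323 = 20x and x = 16.15.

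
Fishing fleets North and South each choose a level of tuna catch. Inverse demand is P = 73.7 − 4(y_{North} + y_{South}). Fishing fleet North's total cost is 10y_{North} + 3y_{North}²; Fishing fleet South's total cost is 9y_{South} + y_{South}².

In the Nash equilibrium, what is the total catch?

Fishing fleet North's profit: π = y_{North}(73.7 − 4(y_{North} + y_{South})) − 10y_{North} − 3y_{North}².
∂π/∂y_{North} = 63.7 − 14y_{North} − 4y_{South} = 0, so y_{North} = 4.55 − (2/7)y_{South}.
For South: ∂π/∂y_{South} = 64.7 − 10y_{South} − 4y_{North} = 0 ⇒ y_{South} = 6.47 − 0.4y_{North}.
Plugging y_{South} into North's best response: y_{North} = 4.55 − (2/7)(6.47 − 0.4y_{North}) ⇒ (31/35)y_{North} = 1891/700, so y_{North} = 3.05.
Then y_{South} = 6.47 − 0.4·3.05 = 5.25.
Total catch: 3.05 + 5.25 = 8.3.

8.3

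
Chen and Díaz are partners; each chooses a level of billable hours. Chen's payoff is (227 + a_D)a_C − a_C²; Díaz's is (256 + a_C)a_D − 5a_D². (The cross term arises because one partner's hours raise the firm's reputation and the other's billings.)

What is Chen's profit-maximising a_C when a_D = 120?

Expanding Chen's payoff: 227a_C + a_Da_C − a_C².
∂π/∂a_C = 227 + a_D − 2a_C = 0, so a_C = 113.5 + 0.5a_D.
At a_D = 120: a_C = 113.5 + 0.5·120 = 173.5.

173.5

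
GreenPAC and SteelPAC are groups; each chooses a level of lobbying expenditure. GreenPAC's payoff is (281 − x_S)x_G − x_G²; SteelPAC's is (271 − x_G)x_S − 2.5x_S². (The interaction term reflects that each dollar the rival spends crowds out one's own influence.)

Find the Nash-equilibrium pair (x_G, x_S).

126, 29

Expanding GreenPAC's payoff: 281x_G − x_Sx_G − x_G².
∂π/∂x_G = 281 − x_S − 2x_G = 0, so x_G = 140.5 − 0.5x_S.
Likewise for SteelPAC: x_S = 54.2 − 0.2x_G.
Substituting the second reaction function into the first: x_G = 140.5 − 0.5(54.2 − 0.2x_G), which gives 0.9x_G = 113.4 ⇒ x_G = 126.
Then x_S = 54.2 − 0.2·126 = 29.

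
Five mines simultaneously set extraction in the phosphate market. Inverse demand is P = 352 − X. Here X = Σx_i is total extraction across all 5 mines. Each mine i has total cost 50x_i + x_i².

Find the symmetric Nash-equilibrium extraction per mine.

A representative mine's profit is π_i = x_i(352 − X) − 50x_i − x_i², with X = x_i + Σ_{j≠i} x_j.
First-order condition: 302 − 4x_i − Σ_{j≠i} x_j = 0.
In a symmetric equilibrium every mine chooses the same x, so Σ_{j≠i} x_j = 4x. The condition becomes 302 − 8x = 0, giving x = 302/8 = 37.75.

37.75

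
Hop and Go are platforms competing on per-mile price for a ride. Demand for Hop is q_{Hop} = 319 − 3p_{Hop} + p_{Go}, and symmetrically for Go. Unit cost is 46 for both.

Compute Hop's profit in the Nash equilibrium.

Hop's profit: π = (p_{Hop} − 46)(319 − 3p_{Hop} + p_{Go}).
∂π/∂p_{Hop} = 457 − 6p_{Hop} + p_{Go} = 0 ⇒ p_{Hop} = 457/6 + (1/6)p_{Go}.
By symmetry p_{Go} = p_{Hop}; substituting into the reaction function, (5/6)p_{Hop} = 457/6 and p_{Hop} = 91.4.
q_{Hop} = 319 − 3·91.4 + 91.4 = 136.2.
Profit = (91.4 − 46)·136.2 = 6183.48.

6183.48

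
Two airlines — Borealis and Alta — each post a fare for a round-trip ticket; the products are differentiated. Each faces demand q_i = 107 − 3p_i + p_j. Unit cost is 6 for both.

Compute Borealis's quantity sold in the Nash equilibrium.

Borealis's profit: π = (p_{Borealis} − 6)(107 − 3p_{Borealis} + p_{Alta}).
∂π/∂p_{Borealis} = 125 − 6p_{Borealis} + p_{Alta} = 0 ⇒ p_{Borealis} = 125/6 + (1/6)p_{Alta}.
The game is symmetric, so in equilibrium p_{Alta} = p_{Borealis}: the reaction function gives (5/6)p_{Borealis} = 125/6, hence p_{Borealis} = 25.
q_{Borealis} = 107 − 3·25 + 25 = 57.

57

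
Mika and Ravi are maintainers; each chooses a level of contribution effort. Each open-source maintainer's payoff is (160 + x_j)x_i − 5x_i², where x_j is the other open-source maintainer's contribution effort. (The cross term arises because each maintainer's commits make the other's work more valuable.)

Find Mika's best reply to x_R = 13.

17.3

Mika's payoff is (160 + x_R)x_M − 5x_M².
∂π/∂x_M = 160 + x_R − 10x_M = 0, so x_M = 16 + 0.1x_R.
At x_R = 13: x_M = 16 + 0.1·13 = 17.3.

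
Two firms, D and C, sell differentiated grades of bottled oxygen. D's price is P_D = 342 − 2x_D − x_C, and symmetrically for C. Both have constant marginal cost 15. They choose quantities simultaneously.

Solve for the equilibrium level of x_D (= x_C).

Firm D's profit: π = x_D(342 − 2x_D − x_C) − 15x_D.
∂π/∂x_D = 327 − 4x_D − x_C = 0 ⇒ x_D = 81.75 − 0.25x_C.
By symmetry x_C = x_D; substituting into the reaction function, 1.25x_D = 81.75 and x_D = 65.4.

65.4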